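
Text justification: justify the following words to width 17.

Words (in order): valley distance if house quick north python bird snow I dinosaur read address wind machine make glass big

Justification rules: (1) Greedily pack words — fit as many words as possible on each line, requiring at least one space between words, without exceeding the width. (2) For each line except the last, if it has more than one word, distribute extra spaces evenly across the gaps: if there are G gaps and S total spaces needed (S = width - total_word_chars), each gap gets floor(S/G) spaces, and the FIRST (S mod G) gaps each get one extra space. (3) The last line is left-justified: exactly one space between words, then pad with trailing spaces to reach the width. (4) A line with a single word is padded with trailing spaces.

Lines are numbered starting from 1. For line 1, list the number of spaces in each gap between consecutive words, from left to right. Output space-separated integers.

Line 1: ['valley', 'distance'] (min_width=15, slack=2)
Line 2: ['if', 'house', 'quick'] (min_width=14, slack=3)
Line 3: ['north', 'python', 'bird'] (min_width=17, slack=0)
Line 4: ['snow', 'I', 'dinosaur'] (min_width=15, slack=2)
Line 5: ['read', 'address', 'wind'] (min_width=17, slack=0)
Line 6: ['machine', 'make'] (min_width=12, slack=5)
Line 7: ['glass', 'big'] (min_width=9, slack=8)

Answer: 3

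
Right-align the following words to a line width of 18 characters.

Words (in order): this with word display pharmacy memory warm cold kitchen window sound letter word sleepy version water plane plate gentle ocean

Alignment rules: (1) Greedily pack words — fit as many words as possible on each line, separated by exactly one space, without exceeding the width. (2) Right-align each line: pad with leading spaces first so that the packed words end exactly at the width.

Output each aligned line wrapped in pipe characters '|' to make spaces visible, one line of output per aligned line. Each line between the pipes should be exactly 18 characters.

Line 1: ['this', 'with', 'word'] (min_width=14, slack=4)
Line 2: ['display', 'pharmacy'] (min_width=16, slack=2)
Line 3: ['memory', 'warm', 'cold'] (min_width=16, slack=2)
Line 4: ['kitchen', 'window'] (min_width=14, slack=4)
Line 5: ['sound', 'letter', 'word'] (min_width=17, slack=1)
Line 6: ['sleepy', 'version'] (min_width=14, slack=4)
Line 7: ['water', 'plane', 'plate'] (min_width=17, slack=1)
Line 8: ['gentle', 'ocean'] (min_width=12, slack=6)

Answer: |    this with word|
|  display pharmacy|
|  memory warm cold|
|    kitchen window|
| sound letter word|
|    sleepy version|
| water plane plate|
|      gentle ocean|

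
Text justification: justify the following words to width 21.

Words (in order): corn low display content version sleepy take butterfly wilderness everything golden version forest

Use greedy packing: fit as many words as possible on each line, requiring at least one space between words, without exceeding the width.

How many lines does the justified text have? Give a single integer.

Line 1: ['corn', 'low', 'display'] (min_width=16, slack=5)
Line 2: ['content', 'version'] (min_width=15, slack=6)
Line 3: ['sleepy', 'take', 'butterfly'] (min_width=21, slack=0)
Line 4: ['wilderness', 'everything'] (min_width=21, slack=0)
Line 5: ['golden', 'version', 'forest'] (min_width=21, slack=0)
Total lines: 5

Answer: 5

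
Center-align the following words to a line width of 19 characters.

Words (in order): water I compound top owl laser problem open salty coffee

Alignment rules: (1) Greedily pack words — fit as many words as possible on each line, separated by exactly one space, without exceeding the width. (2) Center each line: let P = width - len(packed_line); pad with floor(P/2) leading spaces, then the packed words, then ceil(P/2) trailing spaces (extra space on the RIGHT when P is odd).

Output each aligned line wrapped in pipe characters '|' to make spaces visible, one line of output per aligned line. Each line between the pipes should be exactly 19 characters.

Answer: | water I compound  |
|   top owl laser   |
|problem open salty |
|      coffee       |

Derivation:
Line 1: ['water', 'I', 'compound'] (min_width=16, slack=3)
Line 2: ['top', 'owl', 'laser'] (min_width=13, slack=6)
Line 3: ['problem', 'open', 'salty'] (min_width=18, slack=1)
Line 4: ['coffee'] (min_width=6, slack=13)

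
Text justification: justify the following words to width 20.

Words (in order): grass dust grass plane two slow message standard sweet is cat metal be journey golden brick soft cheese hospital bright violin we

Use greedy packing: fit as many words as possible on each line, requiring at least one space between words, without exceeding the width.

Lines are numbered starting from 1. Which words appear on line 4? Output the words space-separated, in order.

Answer: sweet is cat metal

Derivation:
Line 1: ['grass', 'dust', 'grass'] (min_width=16, slack=4)
Line 2: ['plane', 'two', 'slow'] (min_width=14, slack=6)
Line 3: ['message', 'standard'] (min_width=16, slack=4)
Line 4: ['sweet', 'is', 'cat', 'metal'] (min_width=18, slack=2)
Line 5: ['be', 'journey', 'golden'] (min_width=17, slack=3)
Line 6: ['brick', 'soft', 'cheese'] (min_width=17, slack=3)
Line 7: ['hospital', 'bright'] (min_width=15, slack=5)
Line 8: ['violin', 'we'] (min_width=9, slack=11)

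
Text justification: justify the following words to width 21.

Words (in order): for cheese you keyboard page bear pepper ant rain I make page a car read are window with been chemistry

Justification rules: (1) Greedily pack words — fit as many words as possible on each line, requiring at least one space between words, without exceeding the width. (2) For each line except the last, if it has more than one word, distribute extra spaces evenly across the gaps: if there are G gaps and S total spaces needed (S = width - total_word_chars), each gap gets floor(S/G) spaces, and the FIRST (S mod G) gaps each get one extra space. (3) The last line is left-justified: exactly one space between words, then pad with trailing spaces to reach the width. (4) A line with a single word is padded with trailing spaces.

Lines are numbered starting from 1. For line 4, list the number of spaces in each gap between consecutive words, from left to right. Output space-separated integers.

Line 1: ['for', 'cheese', 'you'] (min_width=14, slack=7)
Line 2: ['keyboard', 'page', 'bear'] (min_width=18, slack=3)
Line 3: ['pepper', 'ant', 'rain', 'I'] (min_width=17, slack=4)
Line 4: ['make', 'page', 'a', 'car', 'read'] (min_width=20, slack=1)
Line 5: ['are', 'window', 'with', 'been'] (min_width=20, slack=1)
Line 6: ['chemistry'] (min_width=9, slack=12)

Answer: 2 1 1 1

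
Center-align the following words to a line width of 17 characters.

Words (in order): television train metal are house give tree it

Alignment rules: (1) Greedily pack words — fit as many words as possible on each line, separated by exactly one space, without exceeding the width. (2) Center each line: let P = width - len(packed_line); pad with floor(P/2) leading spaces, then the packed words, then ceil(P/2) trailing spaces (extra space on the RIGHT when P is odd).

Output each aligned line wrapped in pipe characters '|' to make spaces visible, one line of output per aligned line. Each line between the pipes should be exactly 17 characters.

Answer: |television train |
| metal are house |
|  give tree it   |

Derivation:
Line 1: ['television', 'train'] (min_width=16, slack=1)
Line 2: ['metal', 'are', 'house'] (min_width=15, slack=2)
Line 3: ['give', 'tree', 'it'] (min_width=12, slack=5)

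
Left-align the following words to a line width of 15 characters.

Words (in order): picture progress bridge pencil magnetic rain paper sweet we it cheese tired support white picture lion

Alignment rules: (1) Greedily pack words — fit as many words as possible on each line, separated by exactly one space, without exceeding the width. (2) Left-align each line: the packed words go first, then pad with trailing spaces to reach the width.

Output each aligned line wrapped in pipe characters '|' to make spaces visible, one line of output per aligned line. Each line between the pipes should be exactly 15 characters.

Line 1: ['picture'] (min_width=7, slack=8)
Line 2: ['progress', 'bridge'] (min_width=15, slack=0)
Line 3: ['pencil', 'magnetic'] (min_width=15, slack=0)
Line 4: ['rain', 'paper'] (min_width=10, slack=5)
Line 5: ['sweet', 'we', 'it'] (min_width=11, slack=4)
Line 6: ['cheese', 'tired'] (min_width=12, slack=3)
Line 7: ['support', 'white'] (min_width=13, slack=2)
Line 8: ['picture', 'lion'] (min_width=12, slack=3)

Answer: |picture        |
|progress bridge|
|pencil magnetic|
|rain paper     |
|sweet we it    |
|cheese tired   |
|support white  |
|picture lion   |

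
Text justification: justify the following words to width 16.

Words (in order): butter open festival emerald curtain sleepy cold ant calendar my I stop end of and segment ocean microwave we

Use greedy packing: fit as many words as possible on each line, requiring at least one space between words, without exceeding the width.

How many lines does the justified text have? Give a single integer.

Line 1: ['butter', 'open'] (min_width=11, slack=5)
Line 2: ['festival', 'emerald'] (min_width=16, slack=0)
Line 3: ['curtain', 'sleepy'] (min_width=14, slack=2)
Line 4: ['cold', 'ant'] (min_width=8, slack=8)
Line 5: ['calendar', 'my', 'I'] (min_width=13, slack=3)
Line 6: ['stop', 'end', 'of', 'and'] (min_width=15, slack=1)
Line 7: ['segment', 'ocean'] (min_width=13, slack=3)
Line 8: ['microwave', 'we'] (min_width=12, slack=4)
Total lines: 8

Answer: 8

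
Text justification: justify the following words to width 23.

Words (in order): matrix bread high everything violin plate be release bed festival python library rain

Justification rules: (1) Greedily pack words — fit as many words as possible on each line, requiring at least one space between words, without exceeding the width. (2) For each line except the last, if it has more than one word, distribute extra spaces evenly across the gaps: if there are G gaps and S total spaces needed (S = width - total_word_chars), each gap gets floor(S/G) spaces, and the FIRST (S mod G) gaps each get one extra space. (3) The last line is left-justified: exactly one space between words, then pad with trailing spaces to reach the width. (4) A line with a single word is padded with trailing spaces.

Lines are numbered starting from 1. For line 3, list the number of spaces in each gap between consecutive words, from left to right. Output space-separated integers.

Answer: 1 1 1

Derivation:
Line 1: ['matrix', 'bread', 'high'] (min_width=17, slack=6)
Line 2: ['everything', 'violin', 'plate'] (min_width=23, slack=0)
Line 3: ['be', 'release', 'bed', 'festival'] (min_width=23, slack=0)
Line 4: ['python', 'library', 'rain'] (min_width=19, slack=4)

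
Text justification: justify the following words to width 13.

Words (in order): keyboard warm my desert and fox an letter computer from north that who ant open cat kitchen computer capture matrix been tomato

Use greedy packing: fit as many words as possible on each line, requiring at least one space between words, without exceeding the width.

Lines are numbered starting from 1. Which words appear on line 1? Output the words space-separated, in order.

Answer: keyboard warm

Derivation:
Line 1: ['keyboard', 'warm'] (min_width=13, slack=0)
Line 2: ['my', 'desert', 'and'] (min_width=13, slack=0)
Line 3: ['fox', 'an', 'letter'] (min_width=13, slack=0)
Line 4: ['computer', 'from'] (min_width=13, slack=0)
Line 5: ['north', 'that'] (min_width=10, slack=3)
Line 6: ['who', 'ant', 'open'] (min_width=12, slack=1)
Line 7: ['cat', 'kitchen'] (min_width=11, slack=2)
Line 8: ['computer'] (min_width=8, slack=5)
Line 9: ['capture'] (min_width=7, slack=6)
Line 10: ['matrix', 'been'] (min_width=11, slack=2)
Line 11: ['tomato'] (min_width=6, slack=7)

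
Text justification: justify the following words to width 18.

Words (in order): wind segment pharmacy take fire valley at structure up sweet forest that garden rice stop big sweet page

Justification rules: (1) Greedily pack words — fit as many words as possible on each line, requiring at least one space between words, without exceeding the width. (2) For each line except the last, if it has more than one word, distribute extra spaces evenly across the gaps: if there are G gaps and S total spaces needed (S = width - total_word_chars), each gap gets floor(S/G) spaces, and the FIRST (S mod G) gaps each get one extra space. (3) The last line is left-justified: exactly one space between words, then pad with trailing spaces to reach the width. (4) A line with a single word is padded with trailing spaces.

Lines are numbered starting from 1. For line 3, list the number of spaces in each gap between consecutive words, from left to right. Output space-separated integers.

Line 1: ['wind', 'segment'] (min_width=12, slack=6)
Line 2: ['pharmacy', 'take', 'fire'] (min_width=18, slack=0)
Line 3: ['valley', 'at'] (min_width=9, slack=9)
Line 4: ['structure', 'up', 'sweet'] (min_width=18, slack=0)
Line 5: ['forest', 'that', 'garden'] (min_width=18, slack=0)
Line 6: ['rice', 'stop', 'big'] (min_width=13, slack=5)
Line 7: ['sweet', 'page'] (min_width=10, slack=8)

Answer: 10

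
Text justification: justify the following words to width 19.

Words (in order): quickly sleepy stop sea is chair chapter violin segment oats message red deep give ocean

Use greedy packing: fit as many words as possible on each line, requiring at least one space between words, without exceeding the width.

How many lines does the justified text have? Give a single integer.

Answer: 6

Derivation:
Line 1: ['quickly', 'sleepy', 'stop'] (min_width=19, slack=0)
Line 2: ['sea', 'is', 'chair'] (min_width=12, slack=7)
Line 3: ['chapter', 'violin'] (min_width=14, slack=5)
Line 4: ['segment', 'oats'] (min_width=12, slack=7)
Line 5: ['message', 'red', 'deep'] (min_width=16, slack=3)
Line 6: ['give', 'ocean'] (min_width=10, slack=9)
Total lines: 6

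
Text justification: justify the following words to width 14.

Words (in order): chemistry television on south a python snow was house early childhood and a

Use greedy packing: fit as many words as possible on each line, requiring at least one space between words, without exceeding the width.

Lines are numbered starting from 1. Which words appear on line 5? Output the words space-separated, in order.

Answer: early

Derivation:
Line 1: ['chemistry'] (min_width=9, slack=5)
Line 2: ['television', 'on'] (min_width=13, slack=1)
Line 3: ['south', 'a', 'python'] (min_width=14, slack=0)
Line 4: ['snow', 'was', 'house'] (min_width=14, slack=0)
Line 5: ['early'] (min_width=5, slack=9)
Line 6: ['childhood', 'and'] (min_width=13, slack=1)
Line 7: ['a'] (min_width=1, slack=13)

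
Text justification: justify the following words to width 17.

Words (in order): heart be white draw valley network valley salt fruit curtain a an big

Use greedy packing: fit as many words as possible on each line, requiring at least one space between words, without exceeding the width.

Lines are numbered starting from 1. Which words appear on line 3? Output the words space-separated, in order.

Line 1: ['heart', 'be', 'white'] (min_width=14, slack=3)
Line 2: ['draw', 'valley'] (min_width=11, slack=6)
Line 3: ['network', 'valley'] (min_width=14, slack=3)
Line 4: ['salt', 'fruit'] (min_width=10, slack=7)
Line 5: ['curtain', 'a', 'an', 'big'] (min_width=16, slack=1)

Answer: network valley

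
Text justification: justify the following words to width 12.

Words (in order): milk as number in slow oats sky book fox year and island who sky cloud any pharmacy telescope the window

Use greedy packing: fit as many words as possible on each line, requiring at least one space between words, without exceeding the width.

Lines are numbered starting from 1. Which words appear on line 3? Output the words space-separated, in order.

Line 1: ['milk', 'as'] (min_width=7, slack=5)
Line 2: ['number', 'in'] (min_width=9, slack=3)
Line 3: ['slow', 'oats'] (min_width=9, slack=3)
Line 4: ['sky', 'book', 'fox'] (min_width=12, slack=0)
Line 5: ['year', 'and'] (min_width=8, slack=4)
Line 6: ['island', 'who'] (min_width=10, slack=2)
Line 7: ['sky', 'cloud'] (min_width=9, slack=3)
Line 8: ['any', 'pharmacy'] (min_width=12, slack=0)
Line 9: ['telescope'] (min_width=9, slack=3)
Line 10: ['the', 'window'] (min_width=10, slack=2)

Answer: slow oats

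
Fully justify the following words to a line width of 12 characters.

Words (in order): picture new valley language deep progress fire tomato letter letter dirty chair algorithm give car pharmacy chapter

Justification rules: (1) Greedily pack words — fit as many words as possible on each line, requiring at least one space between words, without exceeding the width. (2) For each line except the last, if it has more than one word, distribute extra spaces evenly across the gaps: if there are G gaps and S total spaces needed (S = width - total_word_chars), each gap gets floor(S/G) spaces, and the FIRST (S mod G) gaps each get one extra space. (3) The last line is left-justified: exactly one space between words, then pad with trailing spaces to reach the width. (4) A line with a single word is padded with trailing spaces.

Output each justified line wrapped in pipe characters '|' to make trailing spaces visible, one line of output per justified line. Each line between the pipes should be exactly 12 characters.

Answer: |picture  new|
|valley      |
|language    |
|deep        |
|progress    |
|fire  tomato|
|letter      |
|letter dirty|
|chair       |
|algorithm   |
|give     car|
|pharmacy    |
|chapter     |

Derivation:
Line 1: ['picture', 'new'] (min_width=11, slack=1)
Line 2: ['valley'] (min_width=6, slack=6)
Line 3: ['language'] (min_width=8, slack=4)
Line 4: ['deep'] (min_width=4, slack=8)
Line 5: ['progress'] (min_width=8, slack=4)
Line 6: ['fire', 'tomato'] (min_width=11, slack=1)
Line 7: ['letter'] (min_width=6, slack=6)
Line 8: ['letter', 'dirty'] (min_width=12, slack=0)
Line 9: ['chair'] (min_width=5, slack=7)
Line 10: ['algorithm'] (min_width=9, slack=3)
Line 11: ['give', 'car'] (min_width=8, slack=4)
Line 12: ['pharmacy'] (min_width=8, slack=4)
Line 13: ['chapter'] (min_width=7, slack=5)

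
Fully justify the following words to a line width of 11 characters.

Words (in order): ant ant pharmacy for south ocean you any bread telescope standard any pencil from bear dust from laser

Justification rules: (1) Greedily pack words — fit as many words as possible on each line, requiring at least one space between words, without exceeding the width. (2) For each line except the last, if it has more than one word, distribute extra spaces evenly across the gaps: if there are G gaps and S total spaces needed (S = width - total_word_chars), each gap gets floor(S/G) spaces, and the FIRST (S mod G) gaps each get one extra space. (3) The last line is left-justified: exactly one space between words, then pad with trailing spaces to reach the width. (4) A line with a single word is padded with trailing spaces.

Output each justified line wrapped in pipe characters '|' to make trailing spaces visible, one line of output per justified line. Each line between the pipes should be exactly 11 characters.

Answer: |ant     ant|
|pharmacy   |
|for   south|
|ocean   you|
|any   bread|
|telescope  |
|standard   |
|any  pencil|
|from   bear|
|dust   from|
|laser      |

Derivation:
Line 1: ['ant', 'ant'] (min_width=7, slack=4)
Line 2: ['pharmacy'] (min_width=8, slack=3)
Line 3: ['for', 'south'] (min_width=9, slack=2)
Line 4: ['ocean', 'you'] (min_width=9, slack=2)
Line 5: ['any', 'bread'] (min_width=9, slack=2)
Line 6: ['telescope'] (min_width=9, slack=2)
Line 7: ['standard'] (min_width=8, slack=3)
Line 8: ['any', 'pencil'] (min_width=10, slack=1)
Line 9: ['from', 'bear'] (min_width=9, slack=2)
Line 10: ['dust', 'from'] (min_width=9, slack=2)
Line 11: ['laser'] (min_width=5, slack=6)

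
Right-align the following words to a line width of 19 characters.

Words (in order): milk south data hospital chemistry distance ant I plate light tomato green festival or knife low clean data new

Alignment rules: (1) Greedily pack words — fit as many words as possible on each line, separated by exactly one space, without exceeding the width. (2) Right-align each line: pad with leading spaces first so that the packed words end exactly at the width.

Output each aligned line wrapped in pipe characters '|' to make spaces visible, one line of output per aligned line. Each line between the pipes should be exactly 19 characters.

Answer: |    milk south data|
| hospital chemistry|
|     distance ant I|
| plate light tomato|
|  green festival or|
|    knife low clean|
|           data new|

Derivation:
Line 1: ['milk', 'south', 'data'] (min_width=15, slack=4)
Line 2: ['hospital', 'chemistry'] (min_width=18, slack=1)
Line 3: ['distance', 'ant', 'I'] (min_width=14, slack=5)
Line 4: ['plate', 'light', 'tomato'] (min_width=18, slack=1)
Line 5: ['green', 'festival', 'or'] (min_width=17, slack=2)
Line 6: ['knife', 'low', 'clean'] (min_width=15, slack=4)
Line 7: ['data', 'new'] (min_width=8, slack=11)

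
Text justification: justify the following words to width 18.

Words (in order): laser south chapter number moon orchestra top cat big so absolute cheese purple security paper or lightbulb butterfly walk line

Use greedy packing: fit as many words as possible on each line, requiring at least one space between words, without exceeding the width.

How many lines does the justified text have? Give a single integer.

Line 1: ['laser', 'south'] (min_width=11, slack=7)
Line 2: ['chapter', 'number'] (min_width=14, slack=4)
Line 3: ['moon', 'orchestra', 'top'] (min_width=18, slack=0)
Line 4: ['cat', 'big', 'so'] (min_width=10, slack=8)
Line 5: ['absolute', 'cheese'] (min_width=15, slack=3)
Line 6: ['purple', 'security'] (min_width=15, slack=3)
Line 7: ['paper', 'or', 'lightbulb'] (min_width=18, slack=0)
Line 8: ['butterfly', 'walk'] (min_width=14, slack=4)
Line 9: ['line'] (min_width=4, slack=14)
Total lines: 9

Answer: 9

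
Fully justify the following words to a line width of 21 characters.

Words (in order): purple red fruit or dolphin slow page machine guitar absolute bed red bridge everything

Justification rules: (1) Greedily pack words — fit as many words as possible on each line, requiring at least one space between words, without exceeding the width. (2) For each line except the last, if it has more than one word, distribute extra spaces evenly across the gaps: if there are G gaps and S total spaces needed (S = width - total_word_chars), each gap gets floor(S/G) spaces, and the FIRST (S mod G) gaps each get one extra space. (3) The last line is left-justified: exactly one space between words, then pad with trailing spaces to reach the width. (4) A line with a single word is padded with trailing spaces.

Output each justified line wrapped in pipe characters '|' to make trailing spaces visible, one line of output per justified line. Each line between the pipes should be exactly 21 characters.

Line 1: ['purple', 'red', 'fruit', 'or'] (min_width=19, slack=2)
Line 2: ['dolphin', 'slow', 'page'] (min_width=17, slack=4)
Line 3: ['machine', 'guitar'] (min_width=14, slack=7)
Line 4: ['absolute', 'bed', 'red'] (min_width=16, slack=5)
Line 5: ['bridge', 'everything'] (min_width=17, slack=4)

Answer: |purple  red  fruit or|
|dolphin   slow   page|
|machine        guitar|
|absolute    bed   red|
|bridge everything    |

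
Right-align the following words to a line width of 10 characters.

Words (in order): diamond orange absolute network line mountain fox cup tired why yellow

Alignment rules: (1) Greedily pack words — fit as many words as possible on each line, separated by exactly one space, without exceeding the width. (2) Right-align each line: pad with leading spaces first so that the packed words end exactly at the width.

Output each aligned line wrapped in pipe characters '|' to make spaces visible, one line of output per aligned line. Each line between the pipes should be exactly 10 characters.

Line 1: ['diamond'] (min_width=7, slack=3)
Line 2: ['orange'] (min_width=6, slack=4)
Line 3: ['absolute'] (min_width=8, slack=2)
Line 4: ['network'] (min_width=7, slack=3)
Line 5: ['line'] (min_width=4, slack=6)
Line 6: ['mountain'] (min_width=8, slack=2)
Line 7: ['fox', 'cup'] (min_width=7, slack=3)
Line 8: ['tired', 'why'] (min_width=9, slack=1)
Line 9: ['yellow'] (min_width=6, slack=4)

Answer: |   diamond|
|    orange|
|  absolute|
|   network|
|      line|
|  mountain|
|   fox cup|
| tired why|
|    yellow|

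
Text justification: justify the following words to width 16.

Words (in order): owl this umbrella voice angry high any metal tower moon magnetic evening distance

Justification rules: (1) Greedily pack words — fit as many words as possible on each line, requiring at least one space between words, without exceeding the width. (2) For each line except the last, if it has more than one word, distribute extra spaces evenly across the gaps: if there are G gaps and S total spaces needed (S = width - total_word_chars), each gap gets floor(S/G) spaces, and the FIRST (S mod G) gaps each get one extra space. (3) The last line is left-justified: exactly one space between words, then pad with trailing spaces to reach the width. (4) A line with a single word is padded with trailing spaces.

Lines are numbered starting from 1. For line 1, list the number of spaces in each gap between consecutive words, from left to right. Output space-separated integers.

Answer: 9

Derivation:
Line 1: ['owl', 'this'] (min_width=8, slack=8)
Line 2: ['umbrella', 'voice'] (min_width=14, slack=2)
Line 3: ['angry', 'high', 'any'] (min_width=14, slack=2)
Line 4: ['metal', 'tower', 'moon'] (min_width=16, slack=0)
Line 5: ['magnetic', 'evening'] (min_width=16, slack=0)
Line 6: ['distance'] (min_width=8, slack=8)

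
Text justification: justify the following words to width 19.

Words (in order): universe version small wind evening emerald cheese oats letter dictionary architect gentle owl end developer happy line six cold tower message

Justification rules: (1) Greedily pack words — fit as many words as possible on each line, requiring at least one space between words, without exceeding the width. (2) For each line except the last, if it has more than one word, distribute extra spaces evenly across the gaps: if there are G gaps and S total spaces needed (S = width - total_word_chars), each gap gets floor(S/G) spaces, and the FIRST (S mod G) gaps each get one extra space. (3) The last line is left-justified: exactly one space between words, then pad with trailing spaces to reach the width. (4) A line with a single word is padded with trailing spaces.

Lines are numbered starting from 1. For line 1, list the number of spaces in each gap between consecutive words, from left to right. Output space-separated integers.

Answer: 4

Derivation:
Line 1: ['universe', 'version'] (min_width=16, slack=3)
Line 2: ['small', 'wind', 'evening'] (min_width=18, slack=1)
Line 3: ['emerald', 'cheese', 'oats'] (min_width=19, slack=0)
Line 4: ['letter', 'dictionary'] (min_width=17, slack=2)
Line 5: ['architect', 'gentle'] (min_width=16, slack=3)
Line 6: ['owl', 'end', 'developer'] (min_width=17, slack=2)
Line 7: ['happy', 'line', 'six', 'cold'] (min_width=19, slack=0)
Line 8: ['tower', 'message'] (min_width=13, slack=6)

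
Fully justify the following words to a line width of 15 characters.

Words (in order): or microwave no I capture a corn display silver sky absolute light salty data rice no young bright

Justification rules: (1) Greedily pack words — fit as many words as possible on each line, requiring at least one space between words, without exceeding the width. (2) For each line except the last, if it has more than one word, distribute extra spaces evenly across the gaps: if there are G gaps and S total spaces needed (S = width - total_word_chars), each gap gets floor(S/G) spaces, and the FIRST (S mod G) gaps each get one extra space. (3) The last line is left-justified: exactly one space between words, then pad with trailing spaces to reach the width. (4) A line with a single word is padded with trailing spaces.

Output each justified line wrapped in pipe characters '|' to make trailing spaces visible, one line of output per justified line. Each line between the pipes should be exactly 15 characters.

Line 1: ['or', 'microwave', 'no'] (min_width=15, slack=0)
Line 2: ['I', 'capture', 'a'] (min_width=11, slack=4)
Line 3: ['corn', 'display'] (min_width=12, slack=3)
Line 4: ['silver', 'sky'] (min_width=10, slack=5)
Line 5: ['absolute', 'light'] (min_width=14, slack=1)
Line 6: ['salty', 'data', 'rice'] (min_width=15, slack=0)
Line 7: ['no', 'young', 'bright'] (min_width=15, slack=0)

Answer: |or microwave no|
|I   capture   a|
|corn    display|
|silver      sky|
|absolute  light|
|salty data rice|
|no young bright|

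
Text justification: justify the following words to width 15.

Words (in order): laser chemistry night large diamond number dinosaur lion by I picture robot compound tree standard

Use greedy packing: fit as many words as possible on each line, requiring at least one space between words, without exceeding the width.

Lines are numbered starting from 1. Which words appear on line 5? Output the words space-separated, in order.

Answer: by I picture

Derivation:
Line 1: ['laser', 'chemistry'] (min_width=15, slack=0)
Line 2: ['night', 'large'] (min_width=11, slack=4)
Line 3: ['diamond', 'number'] (min_width=14, slack=1)
Line 4: ['dinosaur', 'lion'] (min_width=13, slack=2)
Line 5: ['by', 'I', 'picture'] (min_width=12, slack=3)
Line 6: ['robot', 'compound'] (min_width=14, slack=1)
Line 7: ['tree', 'standard'] (min_width=13, slack=2)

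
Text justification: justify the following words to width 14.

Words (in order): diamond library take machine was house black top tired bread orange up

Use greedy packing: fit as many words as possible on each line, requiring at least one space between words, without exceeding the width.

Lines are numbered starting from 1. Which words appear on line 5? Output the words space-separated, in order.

Answer: top tired

Derivation:
Line 1: ['diamond'] (min_width=7, slack=7)
Line 2: ['library', 'take'] (min_width=12, slack=2)
Line 3: ['machine', 'was'] (min_width=11, slack=3)
Line 4: ['house', 'black'] (min_width=11, slack=3)
Line 5: ['top', 'tired'] (min_width=9, slack=5)
Line 6: ['bread', 'orange'] (min_width=12, slack=2)
Line 7: ['up'] (min_width=2, slack=12)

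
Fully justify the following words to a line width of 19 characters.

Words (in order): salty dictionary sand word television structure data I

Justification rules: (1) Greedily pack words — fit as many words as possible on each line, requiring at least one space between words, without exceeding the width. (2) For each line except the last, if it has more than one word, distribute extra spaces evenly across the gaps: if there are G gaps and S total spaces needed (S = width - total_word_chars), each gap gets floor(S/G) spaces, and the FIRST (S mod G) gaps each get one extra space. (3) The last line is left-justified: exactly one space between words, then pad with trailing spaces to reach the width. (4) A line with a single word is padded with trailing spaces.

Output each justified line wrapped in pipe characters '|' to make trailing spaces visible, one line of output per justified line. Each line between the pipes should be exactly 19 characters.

Line 1: ['salty', 'dictionary'] (min_width=16, slack=3)
Line 2: ['sand', 'word'] (min_width=9, slack=10)
Line 3: ['television'] (min_width=10, slack=9)
Line 4: ['structure', 'data', 'I'] (min_width=16, slack=3)

Answer: |salty    dictionary|
|sand           word|
|television         |
|structure data I   |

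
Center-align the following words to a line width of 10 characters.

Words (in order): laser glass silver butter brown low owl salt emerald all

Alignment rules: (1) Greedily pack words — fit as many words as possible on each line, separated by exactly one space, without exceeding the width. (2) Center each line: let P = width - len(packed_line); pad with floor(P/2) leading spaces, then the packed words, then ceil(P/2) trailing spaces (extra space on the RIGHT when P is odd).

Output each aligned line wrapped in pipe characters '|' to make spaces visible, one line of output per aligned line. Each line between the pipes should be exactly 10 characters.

Answer: |  laser   |
|  glass   |
|  silver  |
|  butter  |
|brown low |
| owl salt |
| emerald  |
|   all    |

Derivation:
Line 1: ['laser'] (min_width=5, slack=5)
Line 2: ['glass'] (min_width=5, slack=5)
Line 3: ['silver'] (min_width=6, slack=4)
Line 4: ['butter'] (min_width=6, slack=4)
Line 5: ['brown', 'low'] (min_width=9, slack=1)
Line 6: ['owl', 'salt'] (min_width=8, slack=2)
Line 7: ['emerald'] (min_width=7, slack=3)
Line 8: ['all'] (min_width=3, slack=7)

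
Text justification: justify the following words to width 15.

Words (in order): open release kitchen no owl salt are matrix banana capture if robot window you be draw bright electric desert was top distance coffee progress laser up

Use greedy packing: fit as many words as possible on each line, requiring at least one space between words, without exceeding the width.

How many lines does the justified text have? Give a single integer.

Answer: 11

Derivation:
Line 1: ['open', 'release'] (min_width=12, slack=3)
Line 2: ['kitchen', 'no', 'owl'] (min_width=14, slack=1)
Line 3: ['salt', 'are', 'matrix'] (min_width=15, slack=0)
Line 4: ['banana', 'capture'] (min_width=14, slack=1)
Line 5: ['if', 'robot', 'window'] (min_width=15, slack=0)
Line 6: ['you', 'be', 'draw'] (min_width=11, slack=4)
Line 7: ['bright', 'electric'] (min_width=15, slack=0)
Line 8: ['desert', 'was', 'top'] (min_width=14, slack=1)
Line 9: ['distance', 'coffee'] (min_width=15, slack=0)
Line 10: ['progress', 'laser'] (min_width=14, slack=1)
Line 11: ['up'] (min_width=2, slack=13)
Total lines: 11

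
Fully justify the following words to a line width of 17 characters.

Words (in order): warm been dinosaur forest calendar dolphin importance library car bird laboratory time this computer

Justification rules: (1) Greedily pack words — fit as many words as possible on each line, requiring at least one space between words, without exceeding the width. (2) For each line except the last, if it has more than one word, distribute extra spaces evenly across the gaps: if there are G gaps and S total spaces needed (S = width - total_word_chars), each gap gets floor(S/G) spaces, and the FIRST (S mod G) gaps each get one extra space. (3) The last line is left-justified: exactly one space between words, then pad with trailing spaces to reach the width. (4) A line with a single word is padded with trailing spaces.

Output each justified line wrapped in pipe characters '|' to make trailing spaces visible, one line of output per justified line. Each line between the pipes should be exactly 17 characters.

Answer: |warm         been|
|dinosaur   forest|
|calendar  dolphin|
|importance       |
|library  car bird|
|laboratory   time|
|this computer    |

Derivation:
Line 1: ['warm', 'been'] (min_width=9, slack=8)
Line 2: ['dinosaur', 'forest'] (min_width=15, slack=2)
Line 3: ['calendar', 'dolphin'] (min_width=16, slack=1)
Line 4: ['importance'] (min_width=10, slack=7)
Line 5: ['library', 'car', 'bird'] (min_width=16, slack=1)
Line 6: ['laboratory', 'time'] (min_width=15, slack=2)
Line 7: ['this', 'computer'] (min_width=13, slack=4)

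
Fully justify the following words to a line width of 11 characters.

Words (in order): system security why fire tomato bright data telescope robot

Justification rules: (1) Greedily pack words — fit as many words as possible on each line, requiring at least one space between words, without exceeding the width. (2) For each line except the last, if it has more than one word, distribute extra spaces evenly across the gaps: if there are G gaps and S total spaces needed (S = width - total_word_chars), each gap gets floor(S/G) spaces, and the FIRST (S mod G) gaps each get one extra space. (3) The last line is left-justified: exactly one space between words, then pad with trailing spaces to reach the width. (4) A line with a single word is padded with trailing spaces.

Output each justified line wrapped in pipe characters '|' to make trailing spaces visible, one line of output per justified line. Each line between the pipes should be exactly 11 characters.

Line 1: ['system'] (min_width=6, slack=5)
Line 2: ['security'] (min_width=8, slack=3)
Line 3: ['why', 'fire'] (min_width=8, slack=3)
Line 4: ['tomato'] (min_width=6, slack=5)
Line 5: ['bright', 'data'] (min_width=11, slack=0)
Line 6: ['telescope'] (min_width=9, slack=2)
Line 7: ['robot'] (min_width=5, slack=6)

Answer: |system     |
|security   |
|why    fire|
|tomato     |
|bright data|
|telescope  |
|robot      |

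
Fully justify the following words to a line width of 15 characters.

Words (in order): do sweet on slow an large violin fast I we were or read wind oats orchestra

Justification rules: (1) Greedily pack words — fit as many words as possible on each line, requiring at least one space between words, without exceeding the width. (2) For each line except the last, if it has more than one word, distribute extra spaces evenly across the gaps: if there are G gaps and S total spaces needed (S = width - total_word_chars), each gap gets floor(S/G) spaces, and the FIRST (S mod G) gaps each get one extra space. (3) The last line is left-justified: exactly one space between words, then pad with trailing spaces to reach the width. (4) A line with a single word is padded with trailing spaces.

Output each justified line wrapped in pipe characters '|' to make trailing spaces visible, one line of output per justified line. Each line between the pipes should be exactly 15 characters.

Line 1: ['do', 'sweet', 'on'] (min_width=11, slack=4)
Line 2: ['slow', 'an', 'large'] (min_width=13, slack=2)
Line 3: ['violin', 'fast', 'I'] (min_width=13, slack=2)
Line 4: ['we', 'were', 'or', 'read'] (min_width=15, slack=0)
Line 5: ['wind', 'oats'] (min_width=9, slack=6)
Line 6: ['orchestra'] (min_width=9, slack=6)

Answer: |do   sweet   on|
|slow  an  large|
|violin  fast  I|
|we were or read|
|wind       oats|
|orchestra      |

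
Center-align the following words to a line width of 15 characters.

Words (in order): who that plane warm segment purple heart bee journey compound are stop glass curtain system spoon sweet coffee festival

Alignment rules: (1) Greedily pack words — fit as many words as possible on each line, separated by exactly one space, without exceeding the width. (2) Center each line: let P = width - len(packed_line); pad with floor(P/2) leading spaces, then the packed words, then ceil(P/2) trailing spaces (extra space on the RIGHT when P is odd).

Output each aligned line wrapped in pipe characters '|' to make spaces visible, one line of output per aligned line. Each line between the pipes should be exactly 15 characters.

Answer: |who that plane |
| warm segment  |
| purple heart  |
|  bee journey  |
| compound are  |
|  stop glass   |
|curtain system |
|  spoon sweet  |
|coffee festival|

Derivation:
Line 1: ['who', 'that', 'plane'] (min_width=14, slack=1)
Line 2: ['warm', 'segment'] (min_width=12, slack=3)
Line 3: ['purple', 'heart'] (min_width=12, slack=3)
Line 4: ['bee', 'journey'] (min_width=11, slack=4)
Line 5: ['compound', 'are'] (min_width=12, slack=3)
Line 6: ['stop', 'glass'] (min_width=10, slack=5)
Line 7: ['curtain', 'system'] (min_width=14, slack=1)
Line 8: ['spoon', 'sweet'] (min_width=11, slack=4)
Line 9: ['coffee', 'festival'] (min_width=15, slack=0)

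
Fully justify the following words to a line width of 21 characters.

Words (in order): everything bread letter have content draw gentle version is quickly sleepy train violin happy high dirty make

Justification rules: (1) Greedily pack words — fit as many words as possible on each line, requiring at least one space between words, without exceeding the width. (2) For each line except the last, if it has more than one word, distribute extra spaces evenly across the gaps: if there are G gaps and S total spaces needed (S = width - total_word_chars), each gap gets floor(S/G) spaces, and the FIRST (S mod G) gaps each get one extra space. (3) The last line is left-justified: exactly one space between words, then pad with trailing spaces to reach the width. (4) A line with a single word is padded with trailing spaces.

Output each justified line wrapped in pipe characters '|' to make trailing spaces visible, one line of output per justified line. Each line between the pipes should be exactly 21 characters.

Line 1: ['everything', 'bread'] (min_width=16, slack=5)
Line 2: ['letter', 'have', 'content'] (min_width=19, slack=2)
Line 3: ['draw', 'gentle', 'version'] (min_width=19, slack=2)
Line 4: ['is', 'quickly', 'sleepy'] (min_width=17, slack=4)
Line 5: ['train', 'violin', 'happy'] (min_width=18, slack=3)
Line 6: ['high', 'dirty', 'make'] (min_width=15, slack=6)

Answer: |everything      bread|
|letter  have  content|
|draw  gentle  version|
|is   quickly   sleepy|
|train   violin  happy|
|high dirty make      |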